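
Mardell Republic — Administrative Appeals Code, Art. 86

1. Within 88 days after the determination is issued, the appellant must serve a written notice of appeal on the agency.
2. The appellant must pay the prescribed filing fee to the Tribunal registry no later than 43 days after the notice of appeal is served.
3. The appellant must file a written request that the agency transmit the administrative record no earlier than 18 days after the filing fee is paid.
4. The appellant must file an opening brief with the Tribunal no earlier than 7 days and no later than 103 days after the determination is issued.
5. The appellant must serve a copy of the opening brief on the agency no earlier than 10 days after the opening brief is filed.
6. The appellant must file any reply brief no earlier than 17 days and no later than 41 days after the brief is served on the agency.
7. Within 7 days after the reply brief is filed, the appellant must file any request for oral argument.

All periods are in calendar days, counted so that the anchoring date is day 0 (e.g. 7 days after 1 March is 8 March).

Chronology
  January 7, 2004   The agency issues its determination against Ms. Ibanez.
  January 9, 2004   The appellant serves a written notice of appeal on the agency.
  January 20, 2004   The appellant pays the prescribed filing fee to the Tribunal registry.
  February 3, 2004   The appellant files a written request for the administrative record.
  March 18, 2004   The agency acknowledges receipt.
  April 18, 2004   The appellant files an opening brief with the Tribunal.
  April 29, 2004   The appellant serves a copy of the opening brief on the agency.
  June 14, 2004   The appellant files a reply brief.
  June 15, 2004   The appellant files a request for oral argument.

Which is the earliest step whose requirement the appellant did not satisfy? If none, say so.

Step 3

Step 1: 88 days after January 7, 2004 (when the determination is issued) is April 4, 2004; done January 9, 2004 — timely.
Step 2: 43 days after January 9, 2004 (when the notice of appeal is served) is February 21, 2004; done January 20, 2004 — timely.
Step 3: the earliest permitted date is 18 days after January 20, 2004 (when the filing fee is paid), i.e. February 7, 2004; acted on February 3, 2004, 4 days prematurely.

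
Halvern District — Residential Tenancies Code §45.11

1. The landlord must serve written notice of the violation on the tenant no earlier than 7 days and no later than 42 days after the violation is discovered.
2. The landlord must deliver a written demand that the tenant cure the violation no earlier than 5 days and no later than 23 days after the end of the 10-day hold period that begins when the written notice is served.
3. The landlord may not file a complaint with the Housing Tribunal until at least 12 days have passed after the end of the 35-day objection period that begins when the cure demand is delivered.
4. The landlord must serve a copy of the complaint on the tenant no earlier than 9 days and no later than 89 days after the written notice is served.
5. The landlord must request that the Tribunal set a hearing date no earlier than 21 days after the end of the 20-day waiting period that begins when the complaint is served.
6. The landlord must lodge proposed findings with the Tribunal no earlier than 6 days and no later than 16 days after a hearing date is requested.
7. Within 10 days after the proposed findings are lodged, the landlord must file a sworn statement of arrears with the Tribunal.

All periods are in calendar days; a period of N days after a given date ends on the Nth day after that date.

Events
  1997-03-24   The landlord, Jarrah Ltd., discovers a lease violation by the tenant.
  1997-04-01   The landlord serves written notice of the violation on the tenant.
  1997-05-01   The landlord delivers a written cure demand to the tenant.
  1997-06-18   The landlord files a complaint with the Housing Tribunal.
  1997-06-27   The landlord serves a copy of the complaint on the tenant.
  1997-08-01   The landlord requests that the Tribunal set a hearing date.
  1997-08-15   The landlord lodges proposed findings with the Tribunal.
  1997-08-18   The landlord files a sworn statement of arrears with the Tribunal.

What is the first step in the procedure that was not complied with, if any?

Step 1 — 7 and 42 days from 1997-03-24 (when the violation is discovered) are 1997-03-31 and 1997-05-05 respectively; done 1997-04-01, which is between those dates.
Step 2 — 5 and 23 days from 1997-04-11 (end of the 10-day hold period, which began when the written notice is served on 1997-04-01) are 1997-04-16 and 1997-05-04 respectively; 1997-05-01 falls inside that range.
Step 3 — must wait 12 days from 1997-06-05 (end of the 35-day objection period, which began when the cure demand is delivered on 1997-05-01), so not before 1997-06-17; 1997-06-18 is on or after that date.
Step 4 — 9 and 89 days from 1997-04-01 (when the written notice is served) are 1997-04-10 and 1997-06-29 respectively; 1997-06-27 falls inside that range.
Step 5 — must wait 21 days from 1997-07-17 (end of the 20-day waiting period, which began when the complaint is served on 1997-06-27), so not before 1997-08-07; acted on 1997-08-01, 6 days prematurely.
No need to go further; step 5 was not satisfied.

Step 5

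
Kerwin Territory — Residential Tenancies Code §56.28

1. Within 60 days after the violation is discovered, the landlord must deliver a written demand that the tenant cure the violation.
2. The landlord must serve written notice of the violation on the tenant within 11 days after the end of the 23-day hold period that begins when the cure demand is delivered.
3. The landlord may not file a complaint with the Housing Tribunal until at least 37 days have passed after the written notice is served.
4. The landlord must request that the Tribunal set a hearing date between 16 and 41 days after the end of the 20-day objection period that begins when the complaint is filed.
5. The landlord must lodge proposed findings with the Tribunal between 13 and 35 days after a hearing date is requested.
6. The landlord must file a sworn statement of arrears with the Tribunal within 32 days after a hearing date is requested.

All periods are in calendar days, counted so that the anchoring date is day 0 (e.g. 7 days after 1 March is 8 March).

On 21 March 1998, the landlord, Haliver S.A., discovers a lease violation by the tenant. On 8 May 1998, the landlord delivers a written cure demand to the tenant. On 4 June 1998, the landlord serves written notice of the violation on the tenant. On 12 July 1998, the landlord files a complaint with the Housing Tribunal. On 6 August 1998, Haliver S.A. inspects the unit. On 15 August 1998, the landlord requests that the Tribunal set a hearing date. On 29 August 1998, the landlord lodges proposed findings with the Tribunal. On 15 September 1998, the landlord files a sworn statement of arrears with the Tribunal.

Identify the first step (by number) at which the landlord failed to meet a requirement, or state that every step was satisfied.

Step 1 — counting 60 days from 21 March 1998 (when the violation is discovered) gives a deadline of 20 May 1998; completed 8 May 1998, before the deadline.
Step 2 — counting 11 days from 31 May 1998 (end of the 23-day hold period, which began when the cure demand is delivered on 8 May 1998) gives a deadline of 11 June 1998; completed 4 June 1998, before the deadline.
Step 3 — must wait 37 days from 4 June 1998 (when the written notice is served), so not before 11 July 1998; done 12 July 1998, after the minimum wait.
Step 4 — 16 and 41 days from 1 August 1998 (end of the 20-day objection period, which began when the complaint is filed on 12 July 1998) are 17 August 1998 and 11 September 1998 respectively; 15 August 1998 is 2 days too early.
No need to go further; step 4 was not satisfied.

Step 4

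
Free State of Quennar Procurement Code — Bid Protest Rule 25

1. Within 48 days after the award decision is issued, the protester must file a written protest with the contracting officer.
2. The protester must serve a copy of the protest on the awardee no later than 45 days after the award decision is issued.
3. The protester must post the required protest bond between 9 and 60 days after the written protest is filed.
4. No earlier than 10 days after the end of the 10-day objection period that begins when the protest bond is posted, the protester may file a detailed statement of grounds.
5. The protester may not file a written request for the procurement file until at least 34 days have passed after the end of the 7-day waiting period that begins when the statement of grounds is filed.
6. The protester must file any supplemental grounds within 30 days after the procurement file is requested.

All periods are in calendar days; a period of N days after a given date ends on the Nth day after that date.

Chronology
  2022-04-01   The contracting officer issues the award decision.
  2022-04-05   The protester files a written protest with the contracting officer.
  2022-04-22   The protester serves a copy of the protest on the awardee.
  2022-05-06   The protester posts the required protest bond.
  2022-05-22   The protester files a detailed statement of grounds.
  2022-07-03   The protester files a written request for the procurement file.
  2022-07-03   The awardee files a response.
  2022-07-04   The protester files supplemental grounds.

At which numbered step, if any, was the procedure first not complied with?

Step 1 — counting 48 days from 2022-04-01 (when the award decision is issued) gives a deadline of 2022-05-19; done 2022-04-05 — timely.
Step 2 — counting 45 days from 2022-04-01 (when the award decision is issued) gives a deadline of 2022-05-16; 2022-04-22 is within that limit.
Step 3 — 9 and 60 days from 2022-04-05 (when the written protest is filed) are 2022-04-14 and 2022-06-04 respectively; done 2022-05-06 — within the window.
Step 4 — must wait 10 days from 2022-05-16 (end of the 10-day objection period, which began when the protest bond is posted on 2022-05-06), so not before 2022-05-26; done 2022-05-22 — 4 days too early.

Step 4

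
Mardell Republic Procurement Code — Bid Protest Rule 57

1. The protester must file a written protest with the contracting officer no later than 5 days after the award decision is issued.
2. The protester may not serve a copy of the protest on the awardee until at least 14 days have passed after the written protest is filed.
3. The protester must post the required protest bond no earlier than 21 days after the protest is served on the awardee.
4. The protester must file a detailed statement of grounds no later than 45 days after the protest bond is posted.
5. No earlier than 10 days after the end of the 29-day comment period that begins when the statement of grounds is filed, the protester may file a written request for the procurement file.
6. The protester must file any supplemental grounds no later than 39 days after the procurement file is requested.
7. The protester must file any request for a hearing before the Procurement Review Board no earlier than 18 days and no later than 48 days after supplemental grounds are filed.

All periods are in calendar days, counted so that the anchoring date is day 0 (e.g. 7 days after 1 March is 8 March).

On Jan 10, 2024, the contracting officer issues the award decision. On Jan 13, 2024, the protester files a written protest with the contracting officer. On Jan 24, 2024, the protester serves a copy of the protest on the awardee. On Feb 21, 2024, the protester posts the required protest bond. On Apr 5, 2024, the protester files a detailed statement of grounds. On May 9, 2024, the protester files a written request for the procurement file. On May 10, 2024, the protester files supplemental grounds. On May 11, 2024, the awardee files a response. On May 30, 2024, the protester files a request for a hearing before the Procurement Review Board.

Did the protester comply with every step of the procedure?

No

Step 1 — counting 5 days from Jan 10, 2024 (when the award decision is issued) gives a deadline of Jan 15, 2024; Jan 13, 2024 is within that limit.
Step 2 — must wait 14 days from Jan 13, 2024 (when the written protest is filed), so not before Jan 27, 2024; acted on Jan 24, 2024, 3 days prematurely.
Later steps need not be reached.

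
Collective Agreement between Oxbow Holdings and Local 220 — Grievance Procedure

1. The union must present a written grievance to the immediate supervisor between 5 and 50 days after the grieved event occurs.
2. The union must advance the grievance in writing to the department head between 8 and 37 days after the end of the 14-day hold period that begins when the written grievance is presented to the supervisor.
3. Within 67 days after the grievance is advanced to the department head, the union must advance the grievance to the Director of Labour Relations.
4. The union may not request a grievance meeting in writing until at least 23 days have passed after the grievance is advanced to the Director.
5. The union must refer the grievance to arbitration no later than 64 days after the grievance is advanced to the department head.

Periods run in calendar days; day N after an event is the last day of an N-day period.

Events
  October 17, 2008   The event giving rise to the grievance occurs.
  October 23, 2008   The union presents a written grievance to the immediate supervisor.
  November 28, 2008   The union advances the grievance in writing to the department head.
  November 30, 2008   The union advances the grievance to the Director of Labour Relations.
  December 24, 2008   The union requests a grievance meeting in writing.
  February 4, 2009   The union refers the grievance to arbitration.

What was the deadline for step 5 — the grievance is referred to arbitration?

Step 5 runs from November 28, 2008, when the grievance is advanced to the department head. 64 days after November 28, 2008 is January 31, 2009.

January 31, 2009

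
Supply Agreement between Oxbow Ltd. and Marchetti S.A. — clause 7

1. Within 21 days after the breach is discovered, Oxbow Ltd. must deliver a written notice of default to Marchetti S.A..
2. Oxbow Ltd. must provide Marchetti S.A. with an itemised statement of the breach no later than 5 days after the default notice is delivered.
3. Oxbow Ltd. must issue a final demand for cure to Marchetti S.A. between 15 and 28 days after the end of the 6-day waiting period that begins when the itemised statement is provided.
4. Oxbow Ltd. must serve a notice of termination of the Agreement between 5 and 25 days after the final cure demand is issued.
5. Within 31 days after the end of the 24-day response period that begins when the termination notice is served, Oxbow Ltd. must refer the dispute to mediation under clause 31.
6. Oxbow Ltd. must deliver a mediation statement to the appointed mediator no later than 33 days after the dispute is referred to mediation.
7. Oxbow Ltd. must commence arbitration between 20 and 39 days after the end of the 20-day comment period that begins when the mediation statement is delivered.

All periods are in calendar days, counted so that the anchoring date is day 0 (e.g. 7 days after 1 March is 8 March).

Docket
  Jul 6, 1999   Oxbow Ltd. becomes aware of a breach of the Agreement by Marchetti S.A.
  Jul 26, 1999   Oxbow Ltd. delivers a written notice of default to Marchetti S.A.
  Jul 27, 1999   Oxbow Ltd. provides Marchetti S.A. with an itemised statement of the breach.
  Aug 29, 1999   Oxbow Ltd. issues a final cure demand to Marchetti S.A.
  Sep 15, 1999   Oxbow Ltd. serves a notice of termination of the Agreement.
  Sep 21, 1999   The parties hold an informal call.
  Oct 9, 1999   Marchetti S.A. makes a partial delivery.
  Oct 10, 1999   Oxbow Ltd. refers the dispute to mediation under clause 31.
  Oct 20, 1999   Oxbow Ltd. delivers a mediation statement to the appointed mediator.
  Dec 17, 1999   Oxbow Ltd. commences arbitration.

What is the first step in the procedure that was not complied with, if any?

None — every step was satisfied

Step 1 — counting 21 days from Jul 6, 1999 (when the breach is discovered) gives a deadline of Jul 27, 1999; Jul 26, 1999 is within that limit.
Step 2 — counting 5 days from Jul 26, 1999 (when the default notice is delivered) gives a deadline of Jul 31, 1999; completed Jul 27, 1999, before the deadline.
Step 3 — 15 and 28 days from Aug 2, 1999 (end of the 6-day waiting period, which began when the itemised statement is provided on Jul 27, 1999) are Aug 17, 1999 and Aug 30, 1999 respectively; done Aug 29, 1999 — within the window.
Step 4 — 5 and 25 days from Aug 29, 1999 (when the final cure demand is issued) are Sep 3, 1999 and Sep 23, 1999 respectively; done Sep 15, 1999, which is between those dates.
Step 5 — counting 31 days from Oct 9, 1999 (end of the 24-day response period, which began when the termination notice is served on Sep 15, 1999) gives a deadline of Nov 9, 1999; completed Oct 10, 1999, before the deadline.
Step 6 — counting 33 days from Oct 10, 1999 (when the dispute is referred to mediation) gives a deadline of Nov 12, 1999; Oct 20, 1999 is within that limit.
Step 7 — 20 and 39 days from Nov 9, 1999 (end of the 20-day comment period, which began when the mediation statement is delivered on Oct 20, 1999) are Nov 29, 1999 and Dec 18, 1999 respectively; done Dec 17, 1999, which is between those dates.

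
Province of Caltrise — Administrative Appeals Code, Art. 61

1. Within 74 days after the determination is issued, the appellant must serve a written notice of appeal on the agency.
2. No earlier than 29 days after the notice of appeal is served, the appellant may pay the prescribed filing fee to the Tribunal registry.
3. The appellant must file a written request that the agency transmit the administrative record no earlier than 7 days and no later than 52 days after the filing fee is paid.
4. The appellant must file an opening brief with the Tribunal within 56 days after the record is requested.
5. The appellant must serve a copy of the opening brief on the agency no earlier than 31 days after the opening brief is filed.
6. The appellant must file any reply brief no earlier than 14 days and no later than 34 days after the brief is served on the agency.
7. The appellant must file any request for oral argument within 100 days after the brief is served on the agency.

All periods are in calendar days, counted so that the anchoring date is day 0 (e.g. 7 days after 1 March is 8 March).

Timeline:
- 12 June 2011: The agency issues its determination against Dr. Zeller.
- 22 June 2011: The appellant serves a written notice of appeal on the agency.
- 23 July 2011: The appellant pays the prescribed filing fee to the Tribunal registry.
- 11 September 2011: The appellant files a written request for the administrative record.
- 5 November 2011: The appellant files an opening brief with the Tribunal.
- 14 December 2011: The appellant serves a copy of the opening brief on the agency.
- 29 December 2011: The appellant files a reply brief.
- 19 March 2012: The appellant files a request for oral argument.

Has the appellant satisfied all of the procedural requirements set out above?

Yes

Step 1: 74 days after 12 June 2011 (when the determination is issued) is 25 August 2011; 22 June 2011 is within that limit.
Step 2: the earliest permitted date is 29 days after 22 June 2011 (when the notice of appeal is served), i.e. 21 July 2011; done 23 July 2011, after the minimum wait.
Step 3: the window is 7–52 days after 23 July 2011 (when the filing fee is paid), so 30 July 2011 through 13 September 2011; done 11 September 2011, which is between those dates.
Step 4: 56 days after 11 September 2011 (when the record is requested) is 6 November 2011; 5 November 2011 is within that limit.
Step 5: the earliest permitted date is 31 days after 5 November 2011 (when the opening brief is filed), i.e. 6 December 2011; 14 December 2011 is on or after that date.
Step 6: the window is 14–34 days after 14 December 2011 (when the brief is served on the agency), so 28 December 2011 through 17 January 2012; 29 December 2011 falls inside that range.
Step 7: 100 days after 14 December 2011 (when the brief is served on the agency) is 23 March 2012; 19 March 2012 is within that limit.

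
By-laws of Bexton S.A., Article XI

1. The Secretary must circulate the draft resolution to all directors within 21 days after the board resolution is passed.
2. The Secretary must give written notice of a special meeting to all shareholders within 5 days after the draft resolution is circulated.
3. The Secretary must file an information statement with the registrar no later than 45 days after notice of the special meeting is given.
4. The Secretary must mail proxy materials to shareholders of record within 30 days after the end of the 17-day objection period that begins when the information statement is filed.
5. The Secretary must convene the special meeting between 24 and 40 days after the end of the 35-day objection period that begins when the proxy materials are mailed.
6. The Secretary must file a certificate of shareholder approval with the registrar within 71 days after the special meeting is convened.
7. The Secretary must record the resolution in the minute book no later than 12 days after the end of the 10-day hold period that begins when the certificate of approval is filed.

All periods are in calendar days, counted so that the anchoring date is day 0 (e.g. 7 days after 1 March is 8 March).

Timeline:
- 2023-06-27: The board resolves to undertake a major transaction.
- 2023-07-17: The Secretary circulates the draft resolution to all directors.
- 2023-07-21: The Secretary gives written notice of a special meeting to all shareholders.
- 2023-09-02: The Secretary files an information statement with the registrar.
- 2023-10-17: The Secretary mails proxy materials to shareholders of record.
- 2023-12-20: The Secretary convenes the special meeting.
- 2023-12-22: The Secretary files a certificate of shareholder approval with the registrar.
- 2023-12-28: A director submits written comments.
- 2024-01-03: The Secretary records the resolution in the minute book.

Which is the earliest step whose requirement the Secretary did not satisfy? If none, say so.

None — every step was satisfied

Step 1: 21 days after 2023-06-27 (when the board resolution is passed) is 2023-07-18; done 2023-07-17 — timely.
Step 2: 5 days after 2023-07-17 (when the draft resolution is circulated) is 2023-07-22; 2023-07-21 is within that limit.
Step 3: 45 days after 2023-07-21 (when notice of the special meeting is given) is 2023-09-04; completed 2023-09-02, before the deadline.
Step 4: 30 days after 2023-09-19 (end of the 17-day objection period, which began when the information statement is filed on 2023-09-02) is 2023-10-19; done 2023-10-17 — timely.
Step 5: the window is 24–40 days after 2023-11-21 (end of the 35-day objection period, which began when the proxy materials are mailed on 2023-10-17), so 2023-12-15 through 2023-12-31; 2023-12-20 falls inside that range.
Step 6: 71 days after 2023-12-20 (when the special meeting is convened) is 2024-02-29; done 2023-12-22 — timely.
Step 7: 12 days after 2024-01-01 (end of the 10-day hold period, which began when the certificate of approval is filed on 2023-12-22) is 2024-01-13; done 2024-01-03 — timely.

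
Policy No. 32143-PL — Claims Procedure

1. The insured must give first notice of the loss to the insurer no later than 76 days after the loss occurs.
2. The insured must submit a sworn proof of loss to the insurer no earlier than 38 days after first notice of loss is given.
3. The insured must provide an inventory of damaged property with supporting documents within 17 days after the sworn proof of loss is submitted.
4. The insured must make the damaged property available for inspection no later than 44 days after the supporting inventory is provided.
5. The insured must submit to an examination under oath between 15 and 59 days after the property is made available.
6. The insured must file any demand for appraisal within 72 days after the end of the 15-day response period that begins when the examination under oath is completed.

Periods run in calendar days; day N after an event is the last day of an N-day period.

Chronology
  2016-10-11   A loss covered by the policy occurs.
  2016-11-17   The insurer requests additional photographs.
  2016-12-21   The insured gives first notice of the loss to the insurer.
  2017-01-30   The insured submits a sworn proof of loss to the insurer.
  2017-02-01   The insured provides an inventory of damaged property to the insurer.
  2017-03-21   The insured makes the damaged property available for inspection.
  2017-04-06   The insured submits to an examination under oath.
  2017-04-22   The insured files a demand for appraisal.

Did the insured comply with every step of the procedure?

No

Step 1 — counting 76 days from 2016-10-11 (when the loss occurs) gives a deadline of 2016-12-26; done 2016-12-21 — timely.
Step 2 — must wait 38 days from 2016-12-21 (when first notice of loss is given), so not before 2017-01-28; 2017-01-30 is on or after that date.
Step 3 — counting 17 days from 2017-01-30 (when the sworn proof of loss is submitted) gives a deadline of 2017-02-16; done 2017-02-01 — timely.
Step 4 — counting 44 days from 2017-02-01 (when the supporting inventory is provided) gives a deadline of 2017-03-17; not done until 2017-03-21, 4 days after the deadline.
The analysis stops there.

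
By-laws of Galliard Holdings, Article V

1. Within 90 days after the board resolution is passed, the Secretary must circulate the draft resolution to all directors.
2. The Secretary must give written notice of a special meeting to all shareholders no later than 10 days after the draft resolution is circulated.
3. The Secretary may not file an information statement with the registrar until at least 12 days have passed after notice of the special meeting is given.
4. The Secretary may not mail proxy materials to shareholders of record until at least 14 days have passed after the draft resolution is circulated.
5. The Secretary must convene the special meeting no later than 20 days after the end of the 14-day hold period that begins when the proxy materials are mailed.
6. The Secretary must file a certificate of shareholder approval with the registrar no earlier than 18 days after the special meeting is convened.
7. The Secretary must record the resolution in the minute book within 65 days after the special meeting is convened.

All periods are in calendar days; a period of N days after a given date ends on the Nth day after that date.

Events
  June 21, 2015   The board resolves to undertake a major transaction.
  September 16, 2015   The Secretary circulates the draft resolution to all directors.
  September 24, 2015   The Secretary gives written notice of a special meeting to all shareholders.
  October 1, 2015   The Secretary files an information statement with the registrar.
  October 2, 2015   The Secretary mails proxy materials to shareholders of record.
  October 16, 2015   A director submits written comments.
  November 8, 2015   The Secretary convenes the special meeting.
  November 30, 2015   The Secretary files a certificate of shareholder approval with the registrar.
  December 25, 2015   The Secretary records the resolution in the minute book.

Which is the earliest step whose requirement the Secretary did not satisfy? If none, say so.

(1) due by June 21, 2015 + 90 days = September 19, 2015; completed September 16, 2015, before the deadline.
(2) due by September 16, 2015 + 10 days = September 26, 2015; done September 24, 2015 — timely.
(3) permitted from September 24, 2015 + 12 days = October 6, 2015 onward; done October 1, 2015 — 5 days too early.
The procedure was therefore not followed at step 3.

Step 3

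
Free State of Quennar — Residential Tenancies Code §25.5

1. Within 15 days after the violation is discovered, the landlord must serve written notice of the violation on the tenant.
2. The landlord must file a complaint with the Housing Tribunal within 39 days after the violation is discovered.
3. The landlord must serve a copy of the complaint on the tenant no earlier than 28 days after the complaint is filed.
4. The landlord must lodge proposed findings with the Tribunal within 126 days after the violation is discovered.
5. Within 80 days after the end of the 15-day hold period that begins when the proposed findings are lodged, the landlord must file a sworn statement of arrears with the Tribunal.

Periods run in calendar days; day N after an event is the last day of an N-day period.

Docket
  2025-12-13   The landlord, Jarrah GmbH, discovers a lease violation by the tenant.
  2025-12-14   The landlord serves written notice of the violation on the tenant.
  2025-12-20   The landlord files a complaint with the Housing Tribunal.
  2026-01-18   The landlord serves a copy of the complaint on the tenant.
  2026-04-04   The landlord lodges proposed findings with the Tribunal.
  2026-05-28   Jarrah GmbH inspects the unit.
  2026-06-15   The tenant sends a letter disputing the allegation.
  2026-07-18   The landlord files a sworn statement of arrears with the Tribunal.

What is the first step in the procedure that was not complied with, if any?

Step 1: 15 days after 2025-12-13 (when the violation is discovered) is 2025-12-28; 2025-12-14 is within that limit.
Step 2: 39 days after 2025-12-13 (when the violation is discovered) is 2026-01-21; 2025-12-20 is within that limit.
Step 3: the earliest permitted date is 28 days after 2025-12-20 (when the complaint is filed), i.e. 2026-01-17; 2026-01-18 is on or after that date.
Step 4: 126 days after 2025-12-13 (when the violation is discovered) is 2026-04-18; 2026-04-04 is within that limit.
Step 5: 80 days after 2026-04-19 (end of the 15-day hold period, which began when the proposed findings are lodged on 2026-04-04) is 2026-07-08; done 2026-07-18 — 10 days late.

Step 5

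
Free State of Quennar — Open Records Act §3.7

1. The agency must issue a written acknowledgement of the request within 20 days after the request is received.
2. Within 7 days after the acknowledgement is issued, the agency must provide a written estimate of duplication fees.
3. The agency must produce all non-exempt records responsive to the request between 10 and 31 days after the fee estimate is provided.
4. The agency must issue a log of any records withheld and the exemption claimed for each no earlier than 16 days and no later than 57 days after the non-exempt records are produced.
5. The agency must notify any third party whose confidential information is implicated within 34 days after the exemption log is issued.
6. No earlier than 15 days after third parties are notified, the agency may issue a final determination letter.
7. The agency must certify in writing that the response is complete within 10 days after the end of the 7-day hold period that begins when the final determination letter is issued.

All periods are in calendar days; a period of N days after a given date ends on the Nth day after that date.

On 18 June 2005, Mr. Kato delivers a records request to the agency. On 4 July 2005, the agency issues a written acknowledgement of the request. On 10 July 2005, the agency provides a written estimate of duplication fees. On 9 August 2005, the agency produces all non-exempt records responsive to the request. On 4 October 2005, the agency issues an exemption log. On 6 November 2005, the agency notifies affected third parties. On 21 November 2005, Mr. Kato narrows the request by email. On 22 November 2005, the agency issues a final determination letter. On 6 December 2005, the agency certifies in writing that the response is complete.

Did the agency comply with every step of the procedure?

Step 1 — counting 20 days from 18 June 2005 (when the request is received) gives a deadline of 8 July 2005; 4 July 2005 is within that limit.
Step 2 — counting 7 days from 4 July 2005 (when the acknowledgement is issued) gives a deadline of 11 July 2005; completed 10 July 2005, before the deadline.
Step 3 — 10 and 31 days from 10 July 2005 (when the fee estimate is provided) are 20 July 2005 and 10 August 2005 respectively; 9 August 2005 falls inside that range.
Step 4 — 16 and 57 days from 9 August 2005 (when the non-exempt records are produced) are 25 August 2005 and 5 October 2005 respectively; done 4 October 2005 — within the window.
Step 5 — counting 34 days from 4 October 2005 (when the exemption log is issued) gives a deadline of 7 November 2005; 6 November 2005 is within that limit.
Step 6 — must wait 15 days from 6 November 2005 (when third parties are notified), so not before 21 November 2005; done 22 November 2005 — permitted.
Step 7 — counting 10 days from 29 November 2005 (end of the 7-day hold period, which began when the final determination letter is issued on 22 November 2005) gives a deadline of 9 December 2005; completed 6 December 2005, before the deadline.

Yes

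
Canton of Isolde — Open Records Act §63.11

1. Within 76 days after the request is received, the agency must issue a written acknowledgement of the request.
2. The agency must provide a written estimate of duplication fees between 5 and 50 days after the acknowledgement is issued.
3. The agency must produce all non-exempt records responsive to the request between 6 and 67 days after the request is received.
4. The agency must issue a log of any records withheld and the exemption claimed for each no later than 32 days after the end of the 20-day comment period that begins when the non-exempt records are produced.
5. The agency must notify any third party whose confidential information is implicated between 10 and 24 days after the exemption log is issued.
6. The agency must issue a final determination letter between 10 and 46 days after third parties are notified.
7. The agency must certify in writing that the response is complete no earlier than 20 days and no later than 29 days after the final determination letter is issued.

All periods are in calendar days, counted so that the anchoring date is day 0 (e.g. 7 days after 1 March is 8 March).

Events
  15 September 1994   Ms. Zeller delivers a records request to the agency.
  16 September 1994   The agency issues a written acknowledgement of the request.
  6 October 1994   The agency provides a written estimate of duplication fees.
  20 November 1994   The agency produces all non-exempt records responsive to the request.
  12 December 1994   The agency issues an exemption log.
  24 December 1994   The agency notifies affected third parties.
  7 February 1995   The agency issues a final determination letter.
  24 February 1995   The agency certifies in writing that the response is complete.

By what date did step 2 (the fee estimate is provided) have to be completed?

5 November 1994

Step 2 runs from 16 September 1994, when the acknowledgement is issued. The window is 5–50 days after 16 September 1994; it closes on 5 November 1994.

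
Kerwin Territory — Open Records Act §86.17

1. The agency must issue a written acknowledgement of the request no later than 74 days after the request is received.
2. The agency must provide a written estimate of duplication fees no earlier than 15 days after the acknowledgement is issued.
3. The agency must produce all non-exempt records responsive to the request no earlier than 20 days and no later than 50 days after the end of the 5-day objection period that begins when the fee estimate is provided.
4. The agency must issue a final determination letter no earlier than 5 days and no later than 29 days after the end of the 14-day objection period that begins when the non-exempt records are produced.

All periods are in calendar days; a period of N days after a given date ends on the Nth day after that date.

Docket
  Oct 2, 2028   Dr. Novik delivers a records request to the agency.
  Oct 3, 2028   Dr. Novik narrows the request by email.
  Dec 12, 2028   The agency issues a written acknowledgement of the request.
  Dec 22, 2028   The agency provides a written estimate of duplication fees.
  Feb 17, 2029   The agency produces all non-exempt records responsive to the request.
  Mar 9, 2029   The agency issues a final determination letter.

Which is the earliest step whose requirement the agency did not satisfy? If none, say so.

Step 2

(1) due by Oct 2, 2028 + 74 days = Dec 15, 2028; completed Dec 12, 2028, before the deadline.
(2) permitted from Dec 12, 2028 + 15 days = Dec 27, 2028 onward; done Dec 22, 2028 — 5 days too early.
The procedure was therefore not followed at step 2.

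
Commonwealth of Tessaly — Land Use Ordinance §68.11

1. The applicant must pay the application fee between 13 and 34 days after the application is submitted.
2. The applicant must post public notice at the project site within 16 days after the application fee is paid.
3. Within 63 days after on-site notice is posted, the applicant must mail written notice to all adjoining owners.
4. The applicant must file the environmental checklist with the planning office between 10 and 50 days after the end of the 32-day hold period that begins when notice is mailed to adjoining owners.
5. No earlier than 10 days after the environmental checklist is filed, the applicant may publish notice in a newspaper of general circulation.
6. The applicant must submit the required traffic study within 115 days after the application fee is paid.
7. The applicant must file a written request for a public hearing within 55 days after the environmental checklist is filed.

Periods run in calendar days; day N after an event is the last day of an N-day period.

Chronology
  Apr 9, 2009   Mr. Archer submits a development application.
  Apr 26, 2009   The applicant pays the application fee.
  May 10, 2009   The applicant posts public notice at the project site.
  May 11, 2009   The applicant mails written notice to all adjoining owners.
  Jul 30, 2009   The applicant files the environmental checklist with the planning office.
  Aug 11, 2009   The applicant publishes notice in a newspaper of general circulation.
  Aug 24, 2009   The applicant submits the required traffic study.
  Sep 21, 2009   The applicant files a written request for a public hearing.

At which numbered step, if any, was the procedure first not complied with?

Step 6

Step 1 — 13 and 34 days from Apr 9, 2009 (when the application is submitted) are Apr 22, 2009 and May 13, 2009 respectively; done Apr 26, 2009 — within the window.
Step 2 — counting 16 days from Apr 26, 2009 (when the application fee is paid) gives a deadline of May 12, 2009; done May 10, 2009 — timely.
Step 3 — counting 63 days from May 10, 2009 (when on-site notice is posted) gives a deadline of Jul 12, 2009; done May 11, 2009 — timely.
Step 4 — 10 and 50 days from Jun 12, 2009 (end of the 32-day hold period, which began when notice is mailed to adjoining owners on May 11, 2009) are Jun 22, 2009 and Aug 1, 2009 respectively; done Jul 30, 2009, which is between those dates.
Step 5 — must wait 10 days from Jul 30, 2009 (when the environmental checklist is filed), so not before Aug 9, 2009; done Aug 11, 2009 — permitted.
Step 6 — counting 115 days from Apr 26, 2009 (when the application fee is paid) gives a deadline of Aug 19, 2009; not done until Aug 24, 2009, 5 days after the deadline.
No need to go further; step 6 was not satisfied.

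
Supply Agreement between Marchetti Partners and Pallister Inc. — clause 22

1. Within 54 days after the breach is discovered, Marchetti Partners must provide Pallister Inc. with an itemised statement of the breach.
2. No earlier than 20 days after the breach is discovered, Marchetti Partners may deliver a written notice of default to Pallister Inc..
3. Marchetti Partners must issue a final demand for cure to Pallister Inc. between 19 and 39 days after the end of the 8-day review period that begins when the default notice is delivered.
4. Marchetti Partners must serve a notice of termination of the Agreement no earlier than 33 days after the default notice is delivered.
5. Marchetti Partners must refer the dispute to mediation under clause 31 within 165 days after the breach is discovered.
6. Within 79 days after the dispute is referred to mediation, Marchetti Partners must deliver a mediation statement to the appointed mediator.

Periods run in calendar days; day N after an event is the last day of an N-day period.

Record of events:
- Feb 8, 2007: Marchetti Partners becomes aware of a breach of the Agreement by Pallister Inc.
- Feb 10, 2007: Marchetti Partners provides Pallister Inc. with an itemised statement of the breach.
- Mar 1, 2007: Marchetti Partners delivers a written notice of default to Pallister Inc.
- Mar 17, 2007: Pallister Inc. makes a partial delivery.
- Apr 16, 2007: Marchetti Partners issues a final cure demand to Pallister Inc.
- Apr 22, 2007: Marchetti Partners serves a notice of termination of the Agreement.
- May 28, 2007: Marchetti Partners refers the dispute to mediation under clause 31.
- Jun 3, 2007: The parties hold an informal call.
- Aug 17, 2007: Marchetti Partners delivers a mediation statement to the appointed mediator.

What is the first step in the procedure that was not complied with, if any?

Step 1 — counting 54 days from Feb 8, 2007 (when the breach is discovered) gives a deadline of Apr 3, 2007; done Feb 10, 2007 — timely.
Step 2 — must wait 20 days from Feb 8, 2007 (when the breach is discovered), so not before Feb 28, 2007; Mar 1, 2007 is on or after that date.
Step 3 — 19 and 39 days from Mar 9, 2007 (end of the 8-day review period, which began when the default notice is delivered on Mar 1, 2007) are Mar 28, 2007 and Apr 17, 2007 respectively; Apr 16, 2007 falls inside that range.
Step 4 — must wait 33 days from Mar 1, 2007 (when the default notice is delivered), so not before Apr 3, 2007; done Apr 22, 2007 — permitted.
Step 5 — counting 165 days from Feb 8, 2007 (when the breach is discovered) gives a deadline of Jul 23, 2007; done May 28, 2007 — timely.
Step 6 — counting 79 days from May 28, 2007 (when the dispute is referred to mediation) gives a deadline of Aug 15, 2007; done Aug 17, 2007 — 2 days late.
Later steps need not be reached.

Step 6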